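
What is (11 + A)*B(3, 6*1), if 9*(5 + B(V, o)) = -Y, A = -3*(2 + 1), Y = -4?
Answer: -82/9 ≈ -9.1111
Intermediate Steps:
A = -9 (A = -3*3 = -9)
B(V, o) = -41/9 (B(V, o) = -5 + (-1*(-4))/9 = -5 + (⅑)*4 = -5 + 4/9 = -41/9)
(11 + A)*B(3, 6*1) = (11 - 9)*(-41/9) = 2*(-41/9) = -82/9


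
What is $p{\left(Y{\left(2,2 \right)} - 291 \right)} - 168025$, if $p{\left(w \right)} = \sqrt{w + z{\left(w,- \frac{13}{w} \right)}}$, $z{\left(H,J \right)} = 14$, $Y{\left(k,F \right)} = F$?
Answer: $-168025 + 5 i \sqrt{11} \approx -1.6803 \cdot 10^{5} + 16.583 i$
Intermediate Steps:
$p{\left(w \right)} = \sqrt{14 + w}$ ($p{\left(w \right)} = \sqrt{w + 14} = \sqrt{14 + w}$)
$p{\left(Y{\left(2,2 \right)} - 291 \right)} - 168025 = \sqrt{14 + \left(2 - 291\right)} - 168025 = \sqrt{14 - 289} - 168025 = \sqrt{-275} - 168025 = 5 i \sqrt{11} - 168025 = -168025 + 5 i \sqrt{11}$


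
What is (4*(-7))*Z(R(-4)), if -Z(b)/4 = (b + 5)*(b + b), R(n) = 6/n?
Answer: -1176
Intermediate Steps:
Z(b) = -8*b*(5 + b) (Z(b) = -4*(b + 5)*(b + b) = -4*(5 + b)*2*b = -8*b*(5 + b))
(4*(-7))*Z(R(-4)) = (4*(-7))*(-8*6/(-4)*(5 + 6/(-4))) = -(-224)*6*(-¼)*(5 + 6*(-¼)) = -(-224)*(-3)*(5 - 3/2)/2 = -(-224)*(-3)*7/(2*2) = -28*42 = -1176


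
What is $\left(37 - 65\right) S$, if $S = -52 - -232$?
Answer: $-5040$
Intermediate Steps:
$S = 180$ ($S = -52 + 232 = 180$)
$\left(37 - 65\right) S = \left(37 - 65\right) 180 = \left(-28\right) 180 = -5040$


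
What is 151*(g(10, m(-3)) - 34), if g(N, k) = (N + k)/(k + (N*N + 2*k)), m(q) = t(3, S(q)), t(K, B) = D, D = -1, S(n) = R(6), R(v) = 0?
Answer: -496639/97 ≈ -5120.0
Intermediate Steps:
S(n) = 0
t(K, B) = -1
m(q) = -1
g(N, k) = (N + k)/(N**2 + 3*k) (g(N, k) = (N + k)/(k + (N**2 + 2*k)) = (N + k)/(N**2 + 3*k))
151*(g(10, m(-3)) - 34) = 151*((10 - 1)/(10**2 + 3*(-1)) - 34) = 151*(9/(100 - 3) - 34) = 151*(9/97 - 34) = 151*(-3289/97) = -496639/97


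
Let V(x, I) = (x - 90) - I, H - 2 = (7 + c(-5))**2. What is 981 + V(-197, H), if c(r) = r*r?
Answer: -332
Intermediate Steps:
c(r) = r**2
H = 1026 (H = 2 + (7 + (-5)**2)**2 = 2 + (7 + 25)**2 = 2 + 32**2 = 2 + 1024 = 1026)
V(x, I) = -90 + x - I (V(x, I) = (-90 + x) - I = -90 + x - I)
981 + V(-197, H) = 981 + (-90 - 197 - 1*1026) = 981 + (-90 - 197 - 1026) = 981 - 1313 = -332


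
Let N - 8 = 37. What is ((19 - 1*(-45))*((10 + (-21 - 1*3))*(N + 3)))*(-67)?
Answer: 2881536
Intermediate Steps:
N = 45 (N = 8 + 37 = 45)
((19 - 1*(-45))*((10 + (-21 - 1*3))*(N + 3)))*(-67) = ((19 - 1*(-45))*((10 + (-21 - 1*3))*(45 + 3)))*(-67) = ((19 + 45)*((10 + (-21 - 3))*48))*(-67) = (64*((10 - 24)*48))*(-67) = (64*(-14*48))*(-67) = (64*(-672))*(-67) = -43008*(-67) = 2881536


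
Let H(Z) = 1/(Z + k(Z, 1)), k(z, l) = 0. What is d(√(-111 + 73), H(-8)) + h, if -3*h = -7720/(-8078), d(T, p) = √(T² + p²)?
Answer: -3860/12117 + I*√2431/8 ≈ -0.31856 + 6.1631*I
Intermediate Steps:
H(Z) = 1/Z (H(Z) = 1/(Z + 0) = 1/Z)
h = -3860/12117 (h = -(-7720)/(3*(-8078)) = -(-7720)*(-1)/(3*8078) = -⅓*3860/4039 = -3860/12117 ≈ -0.31856)
d(√(-111 + 73), H(-8)) + h = √((√(-111 + 73))² + (1/(-8))²) - 3860/12117 = √((√(-38))² + (-⅛)²) - 3860/12117 = √((I*√38)² + 1/64) - 3860/12117 = √(-38 + 1/64) - 3860/12117 = √(-2431/64) - 3860/12117 = I*√2431/8 - 3860/12117 = -3860/12117 + I*√2431/8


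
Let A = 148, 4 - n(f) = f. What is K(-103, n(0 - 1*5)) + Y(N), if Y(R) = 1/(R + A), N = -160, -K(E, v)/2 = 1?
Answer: -25/12 ≈ -2.0833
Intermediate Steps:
n(f) = 4 - f
K(E, v) = -2 (K(E, v) = -2*1 = -2)
Y(R) = 1/(148 + R) (Y(R) = 1/(R + 148) = 1/(148 + R))
K(-103, n(0 - 1*5)) + Y(N) = -2 + 1/(148 - 160) = -2 + 1/(-12) = -2 - 1/12 = -25/12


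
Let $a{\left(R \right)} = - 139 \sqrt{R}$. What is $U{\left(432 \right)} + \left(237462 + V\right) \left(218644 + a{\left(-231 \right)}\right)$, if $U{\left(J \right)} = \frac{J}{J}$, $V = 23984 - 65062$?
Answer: $42938183297 - 27297376 i \sqrt{231} \approx 4.2938 \cdot 10^{10} - 4.1488 \cdot 10^{8} i$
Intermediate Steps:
$V = -41078$
$U{\left(J \right)} = 1$
$U{\left(432 \right)} + \left(237462 + V\right) \left(218644 + a{\left(-231 \right)}\right) = 1 + \left(237462 - 41078\right) \left(218644 - 139 \sqrt{-231}\right) = 1 + 196384 \left(218644 - 139 i \sqrt{231}\right) = 1 + \left(42938183296 - 27297376 i \sqrt{231}\right) = 42938183297 - 27297376 i \sqrt{231}$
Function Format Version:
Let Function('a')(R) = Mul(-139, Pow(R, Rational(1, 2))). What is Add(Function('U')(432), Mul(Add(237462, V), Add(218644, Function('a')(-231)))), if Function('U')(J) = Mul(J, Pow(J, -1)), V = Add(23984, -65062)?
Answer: Add(42938183297, Mul(-27297376, I, Pow(231, Rational(1, 2)))) ≈ Add(4.2938e+10, Mul(-4.1488e+8, I))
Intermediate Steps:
V = -41078
Function('U')(J) = 1
Add(Function('U')(432), Mul(Add(237462, V), Add(218644, Function('a')(-231)))) = Add(1, Mul(Add(237462, -41078), Add(218644, Mul(-139, Pow(-231, Rational(1, 2)))))) = Add(1, Mul(196384, Add(218644, Mul(-139, Mul(I, Pow(231, Rational(1, 2))))))) = Add(1, Mul(196384, Add(218644, Mul(-139, I, Pow(231, Rational(1, 2)))))) = Add(1, Add(42938183296, Mul(-27297376, I, Pow(231, Rational(1, 2))))) = Add(42938183297, Mul(-27297376, I, Pow(231, Rational(1, 2))))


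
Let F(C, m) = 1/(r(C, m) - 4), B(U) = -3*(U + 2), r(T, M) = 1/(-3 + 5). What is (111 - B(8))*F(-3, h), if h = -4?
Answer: -282/7 ≈ -40.286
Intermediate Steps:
r(T, M) = ½ (r(T, M) = 1/2 = ½)
B(U) = -6 - 3*U (B(U) = -3*(2 + U) = -6 - 3*U)
F(C, m) = -2/7 (F(C, m) = 1/(½ - 4) = 1/(-7/2) = -2/7)
(111 - B(8))*F(-3, h) = (111 - (-6 - 3*8))*(-2/7) = (111 - (-6 - 24))*(-2/7) = (111 - 1*(-30))*(-2/7) = (111 + 30)*(-2/7) = 141*(-2/7) = -282/7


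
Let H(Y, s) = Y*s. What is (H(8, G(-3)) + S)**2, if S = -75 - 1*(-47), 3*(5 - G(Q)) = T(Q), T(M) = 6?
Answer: 16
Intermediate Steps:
G(Q) = 3 (G(Q) = 5 - 1/3*6 = 5 - 2 = 3)
S = -28 (S = -75 + 47 = -28)
(H(8, G(-3)) + S)**2 = (8*3 - 28)**2 = (24 - 28)**2 = (-4)**2 = 16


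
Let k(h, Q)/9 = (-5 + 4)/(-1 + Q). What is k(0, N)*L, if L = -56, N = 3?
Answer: 252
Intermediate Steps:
k(h, Q) = -9/(-1 + Q) (k(h, Q) = 9*((-5 + 4)/(-1 + Q)) = 9*(-1/(-1 + Q)) = -9/(-1 + Q))
k(0, N)*L = -9/(-1 + 3)*(-56) = -9/2*(-56) = 252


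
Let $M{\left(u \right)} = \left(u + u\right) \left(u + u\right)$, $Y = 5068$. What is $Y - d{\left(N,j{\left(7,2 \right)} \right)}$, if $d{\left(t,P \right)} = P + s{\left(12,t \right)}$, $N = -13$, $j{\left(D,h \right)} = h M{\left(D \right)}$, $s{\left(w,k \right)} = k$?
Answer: $4689$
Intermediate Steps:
$M{\left(u \right)} = 4 u^{2}$ ($M{\left(u \right)} = 2 u 2 u = 4 u^{2}$)
$j{\left(D,h \right)} = 4 h D^{2}$ ($j{\left(D,h \right)} = h 4 D^{2} = 4 h D^{2}$)
$d{\left(t,P \right)} = P + t$
$Y - d{\left(N,j{\left(7,2 \right)} \right)} = 5068 - \left(4 \cdot 2 \cdot 7^{2} - 13\right) = 5068 - \left(4 \cdot 2 \cdot 49 - 13\right) = 5068 - \left(392 - 13\right) = 5068 - 379 = 4689$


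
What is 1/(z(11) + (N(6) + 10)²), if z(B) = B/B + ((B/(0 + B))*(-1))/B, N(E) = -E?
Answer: 11/186 ≈ 0.059140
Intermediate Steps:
z(B) = 1 - 1/B (z(B) = 1 + ((B/B)*(-1))/B = 1 + (1*(-1))/B = 1 - 1/B)
1/(z(11) + (N(6) + 10)²) = 1/((-1 + 11)/11 + (-1*6 + 10)²) = 1/((1/11)*10 + (-6 + 10)²) = 1/(10/11 + 4²) = 1/(10/11 + 16) = 1/(186/11) = 11/186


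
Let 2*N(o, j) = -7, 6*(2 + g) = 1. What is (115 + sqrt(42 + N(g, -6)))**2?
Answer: (230 + sqrt(154))**2/4 ≈ 14691.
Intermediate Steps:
g = -11/6 (g = -2 + (1/6)*1 = -2 + 1/6 = -11/6 ≈ -1.8333)
N(o, j) = -7/2 (N(o, j) = (1/2)*(-7) = -7/2)
(115 + sqrt(42 + N(g, -6)))**2 = (115 + sqrt(42 - 7/2))**2 = (115 + sqrt(77/2))**2 = (115 + sqrt(154)/2)**2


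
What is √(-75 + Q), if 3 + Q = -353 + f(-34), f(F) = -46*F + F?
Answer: √1099 ≈ 33.151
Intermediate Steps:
f(F) = -45*F
Q = 1174 (Q = -3 + (-353 - 45*(-34)) = -3 + (-353 + 1530) = -3 + 1177 = 1174)
√(-75 + Q) = √(-75 + 1174) = √1099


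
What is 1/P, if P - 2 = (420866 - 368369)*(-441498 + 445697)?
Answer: 1/220434905 ≈ 4.5365e-9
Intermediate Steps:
P = 220434905 (P = 2 + (420866 - 368369)*(-441498 + 445697) = 2 + 52497*4199 = 2 + 220434903 = 220434905)
1/P = 1/220434905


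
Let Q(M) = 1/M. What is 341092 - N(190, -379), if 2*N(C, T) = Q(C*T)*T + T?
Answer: 129686969/380 ≈ 3.4128e+5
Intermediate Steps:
N(C, T) = T/2 + 1/(2*C) (N(C, T) = (T/((C*T)) + T)/2 = ((1/(C*T))*T + T)/2 = (1/C + T)/2 = (T + 1/C)/2 = T/2 + 1/(2*C))
341092 - N(190, -379) = 341092 - (1 + 190*(-379))/(2*190) = 341092 - (1 - 72010)/(2*190) = 341092 - (-72009)/(2*190) = 341092 - 1*(-72009/380) = 341092 + 72009/380 = 129686969/380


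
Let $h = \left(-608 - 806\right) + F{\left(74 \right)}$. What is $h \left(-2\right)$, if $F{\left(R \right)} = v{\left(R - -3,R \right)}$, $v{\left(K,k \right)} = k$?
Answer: $2680$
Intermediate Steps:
$F{\left(R \right)} = R$
$h = -1340$ ($h = \left(-608 - 806\right) + 74 = -1414 + 74 = -1340$)
$h \left(-2\right) = \left(-1340\right) \left(-2\right) = 2680$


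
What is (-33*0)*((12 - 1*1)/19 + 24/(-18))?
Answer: 0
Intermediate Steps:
(-33*0)*((12 - 1*1)/19 + 24/(-18)) = 0*((12 - 1)*(1/19) + 24*(-1/18)) = 0*(11*(1/19) - 4/3) = 0*(11/19 - 4/3) = 0*(-43/57) = 0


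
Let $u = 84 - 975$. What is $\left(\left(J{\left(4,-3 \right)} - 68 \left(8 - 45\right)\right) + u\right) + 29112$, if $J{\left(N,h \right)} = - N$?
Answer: $30733$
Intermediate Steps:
$u = -891$ ($u = 84 - 975 = -891$)
$\left(\left(J{\left(4,-3 \right)} - 68 \left(8 - 45\right)\right) + u\right) + 29112 = \left(\left(\left(-1\right) 4 - 68 \left(8 - 45\right)\right) - 891\right) + 29112 = \left(\left(-4 - 68 \left(8 - 45\right)\right) - 891\right) + 29112 = \left(\left(-4 - -2516\right) - 891\right) + 29112 = \left(\left(-4 + 2516\right) - 891\right) + 29112 = \left(2512 - 891\right) + 29112 = 1621 + 29112 = 30733$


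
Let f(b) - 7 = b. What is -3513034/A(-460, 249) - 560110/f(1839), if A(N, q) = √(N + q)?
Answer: -280055/923 + 3513034*I*√211/211 ≈ -303.42 + 2.4185e+5*I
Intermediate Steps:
f(b) = 7 + b
-3513034/A(-460, 249) - 560110/f(1839) = -3513034/√(-460 + 249) - 560110/(7 + 1839) = -3513034*(-I*√211/211) - 560110/1846 = -3513034*(-I*√211/211) - 560110*1/1846 = -(-3513034)*I*√211/211 - 280055/923 = 3513034*I*√211/211 - 280055/923 = -280055/923 + 3513034*I*√211/211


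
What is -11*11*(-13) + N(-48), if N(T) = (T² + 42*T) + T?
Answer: 1813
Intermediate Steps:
N(T) = T² + 43*T
-11*11*(-13) + N(-48) = -11*11*(-13) - 48*(43 - 48) = -121*(-13) - 48*(-5) = 1573 + 240 = 1813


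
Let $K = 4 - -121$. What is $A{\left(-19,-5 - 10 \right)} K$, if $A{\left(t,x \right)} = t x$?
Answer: $35625$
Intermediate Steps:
$K = 125$ ($K = 4 + 121 = 125$)
$A{\left(-19,-5 - 10 \right)} K = - 19 \left(-5 - 10\right) 125 = \left(-19\right) \left(-15\right) 125 = 285 \cdot 125 = 35625$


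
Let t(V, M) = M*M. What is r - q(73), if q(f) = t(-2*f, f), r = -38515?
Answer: -43844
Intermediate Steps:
t(V, M) = M²
q(f) = f²
r - q(73) = -38515 - 1*73² = -38515 - 1*5329 = -38515 - 5329 = -43844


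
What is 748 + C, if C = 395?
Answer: 1143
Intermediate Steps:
748 + C = 748 + 395 = 1143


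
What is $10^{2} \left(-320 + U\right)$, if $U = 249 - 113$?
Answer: $-18400$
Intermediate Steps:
$U = 136$
$10^{2} \left(-320 + U\right) = 10^{2} \left(-320 + 136\right) = 100 \left(-184\right) = -18400$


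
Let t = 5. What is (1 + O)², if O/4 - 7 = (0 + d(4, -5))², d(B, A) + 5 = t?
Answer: 841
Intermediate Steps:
d(B, A) = 0 (d(B, A) = -5 + 5 = 0)
O = 28 (O = 28 + 4*(0 + 0)² = 28 + 4*0² = 28 + 4*0 = 28 + 0 = 28)
(1 + O)² = (1 + 28)² = 29² = 841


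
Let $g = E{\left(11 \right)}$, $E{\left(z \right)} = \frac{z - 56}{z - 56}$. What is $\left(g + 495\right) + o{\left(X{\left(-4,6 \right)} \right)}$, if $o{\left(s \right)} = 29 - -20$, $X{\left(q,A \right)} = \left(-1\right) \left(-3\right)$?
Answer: $545$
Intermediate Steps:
$X{\left(q,A \right)} = 3$
$o{\left(s \right)} = 49$ ($o{\left(s \right)} = 29 + 20 = 49$)
$E{\left(z \right)} = 1$ ($E{\left(z \right)} = \frac{-56 + z}{-56 + z} = 1$)
$g = 1$
$\left(g + 495\right) + o{\left(X{\left(-4,6 \right)} \right)} = \left(1 + 495\right) + 49 = 496 + 49 = 545$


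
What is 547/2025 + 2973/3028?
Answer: 7676641/6131700 ≈ 1.2520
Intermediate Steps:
547/2025 + 2973/3028 = 7676641/6131700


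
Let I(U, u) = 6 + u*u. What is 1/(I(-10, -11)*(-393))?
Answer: -1/49911 ≈ -2.0036e-5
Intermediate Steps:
I(U, u) = 6 + u²
1/(I(-10, -11)*(-393)) = 1/((6 + (-11)²)*(-393)) = 1/((6 + 121)*(-393)) = 1/(127*(-393)) = 1/(-49911) = -1/49911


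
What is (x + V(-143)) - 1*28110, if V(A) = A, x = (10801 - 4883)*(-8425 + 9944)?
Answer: 8961189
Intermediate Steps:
x = 8989442 (x = 5918*1519 = 8989442)
(x + V(-143)) - 1*28110 = (8989442 - 143) - 1*28110 = 8989299 - 28110 = 8961189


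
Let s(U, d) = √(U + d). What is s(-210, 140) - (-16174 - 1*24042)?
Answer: 40216 + I*√70 ≈ 40216.0 + 8.3666*I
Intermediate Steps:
s(-210, 140) - (-16174 - 1*24042) = √(-210 + 140) - (-16174 - 1*24042) = √(-70) - (-16174 - 24042) = I*√70 - 1*(-40216) = I*√70 + 40216 = 40216 + I*√70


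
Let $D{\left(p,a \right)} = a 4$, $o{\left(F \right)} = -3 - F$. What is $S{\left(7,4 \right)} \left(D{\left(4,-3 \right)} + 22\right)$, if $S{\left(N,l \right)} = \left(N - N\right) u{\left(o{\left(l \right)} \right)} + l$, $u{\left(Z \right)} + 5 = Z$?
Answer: $40$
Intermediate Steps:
$u{\left(Z \right)} = -5 + Z$
$S{\left(N,l \right)} = l$ ($S{\left(N,l \right)} = \left(N - N\right) \left(-5 - \left(3 + l\right)\right) + l = 0 \left(-8 - l\right) + l = 0 + l = l$)
$D{\left(p,a \right)} = 4 a$
$S{\left(7,4 \right)} \left(D{\left(4,-3 \right)} + 22\right) = 4 \left(4 \left(-3\right) + 22\right) = 4 \left(-12 + 22\right) = 4 \cdot 10 = 40$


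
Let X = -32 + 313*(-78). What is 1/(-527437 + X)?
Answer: -1/551883 ≈ -1.8120e-6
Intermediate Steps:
X = -24446 (X = -32 - 24414 = -24446)
1/(-527437 + X) = 1/(-527437 - 24446) = 1/(-551883) = -1/551883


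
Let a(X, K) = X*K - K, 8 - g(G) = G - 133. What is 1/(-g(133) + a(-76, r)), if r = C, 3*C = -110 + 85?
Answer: 3/1901 ≈ 0.0015781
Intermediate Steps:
C = -25/3 (C = (-110 + 85)/3 = (⅓)*(-25) = -25/3 ≈ -8.3333)
r = -25/3 ≈ -8.3333
g(G) = 141 - G (g(G) = 8 - (G - 133) = 8 - (-133 + G) = 8 + (133 - G) = 141 - G)
a(X, K) = -K + K*X (a(X, K) = K*X - K = -K + K*X)
1/(-g(133) + a(-76, r)) = 1/(-(141 - 1*133) - 25*(-1 - 76)/3) = 1/(-(141 - 133) - 25/3*(-77)) = 1/(-1*8 + 1925/3) = 1/(-8 + 1925/3) = 1/(1901/3) = 3/1901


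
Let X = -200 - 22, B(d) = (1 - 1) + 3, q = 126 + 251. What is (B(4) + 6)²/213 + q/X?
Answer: -20773/15762 ≈ -1.3179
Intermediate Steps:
q = 377
B(d) = 3 (B(d) = 0 + 3 = 3)
X = -222
(B(4) + 6)²/213 + q/X = (3 + 6)²/213 + 377/(-222) = 9²*(1/213) + 377*(-1/222) = 81*(1/213) - 377/222 = 27/71 - 377/222 = -20773/15762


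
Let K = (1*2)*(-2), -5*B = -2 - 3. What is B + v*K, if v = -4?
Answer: 17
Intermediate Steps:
B = 1 (B = -(-2 - 3)/5 = -⅕*(-5) = 1)
K = -4 (K = 2*(-2) = -4)
B + v*K = 1 - 4*(-4) = 1 + 16 = 17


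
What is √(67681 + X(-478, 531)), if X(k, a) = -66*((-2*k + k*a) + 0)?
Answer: √16756573 ≈ 4093.5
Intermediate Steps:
X(k, a) = 132*k - 66*a*k (X(k, a) = -66*((-2*k + a*k) + 0) = -66*(-2*k + a*k) = 132*k - 66*a*k)
√(67681 + X(-478, 531)) = √(67681 + 66*(-478)*(2 - 1*531)) = √(67681 + 66*(-478)*(2 - 531)) = √(67681 + 66*(-478)*(-529)) = √(67681 + 16688892) = √16756573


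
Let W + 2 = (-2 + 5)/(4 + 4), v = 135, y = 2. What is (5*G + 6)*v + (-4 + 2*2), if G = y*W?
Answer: -5535/4 ≈ -1383.8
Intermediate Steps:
W = -13/8 (W = -2 + (-2 + 5)/(4 + 4) = -2 + 3/8 = -13/8 ≈ -1.6250)
G = -13/4 (G = 2*(-13/8) = -13/4 ≈ -3.2500)
(5*G + 6)*v + (-4 + 2*2) = (5*(-13/4) + 6)*135 + (-4 + 2*2) = (-65/4 + 6)*135 + (-4 + 4) = -41/4*135 + 0 = -5535/4 + 0 = -5535/4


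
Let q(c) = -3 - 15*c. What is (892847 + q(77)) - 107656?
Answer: 784033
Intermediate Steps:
(892847 + q(77)) - 107656 = (892847 + (-3 - 15*77)) - 107656 = (892847 + (-3 - 1155)) - 107656 = (892847 - 1158) - 107656 = 891689 - 107656 = 784033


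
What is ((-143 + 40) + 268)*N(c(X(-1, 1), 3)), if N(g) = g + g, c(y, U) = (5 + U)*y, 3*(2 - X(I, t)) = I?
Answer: 6160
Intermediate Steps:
X(I, t) = 2 - I/3
c(y, U) = y*(5 + U)
N(g) = 2*g
((-143 + 40) + 268)*N(c(X(-1, 1), 3)) = ((-143 + 40) + 268)*(2*((2 - ⅓*(-1))*(5 + 3))) = (-103 + 268)*(2*((2 + ⅓)*8)) = 165*(2*((7/3)*8)) = 165*(2*(56/3)) = 165*(112/3) = 6160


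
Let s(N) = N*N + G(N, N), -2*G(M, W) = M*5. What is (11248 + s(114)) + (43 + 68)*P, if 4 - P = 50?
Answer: 18853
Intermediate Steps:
P = -46 (P = 4 - 1*50 = 4 - 50 = -46)
G(M, W) = -5*M/2 (G(M, W) = -M*5/2 = -5*M/2)
s(N) = N**2 - 5*N/2 (s(N) = N*N - 5*N/2 = N**2 - 5*N/2)
(11248 + s(114)) + (43 + 68)*P = (11248 + (1/2)*114*(-5 + 2*114)) + (43 + 68)*(-46) = (11248 + (1/2)*114*(-5 + 228)) + 111*(-46) = (11248 + (1/2)*114*223) - 5106 = (11248 + 12711) - 5106 = 23959 - 5106 = 18853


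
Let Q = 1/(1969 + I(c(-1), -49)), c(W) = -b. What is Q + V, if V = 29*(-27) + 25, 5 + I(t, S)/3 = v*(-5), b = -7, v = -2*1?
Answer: -1503871/1984 ≈ -758.00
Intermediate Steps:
v = -2
c(W) = 7 (c(W) = -1*(-7) = 7)
I(t, S) = 15 (I(t, S) = -15 + 3*(-2*(-5)) = -15 + 3*10 = -15 + 30 = 15)
V = -758 (V = -783 + 25 = -758)
Q = 1/1984 (Q = 1/(1969 + 15) = 1/1984 ≈ 0.00050403)
Q + V = 1/1984 - 758 = -1503871/1984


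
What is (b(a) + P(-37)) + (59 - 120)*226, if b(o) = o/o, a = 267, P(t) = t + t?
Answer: -13859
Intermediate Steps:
P(t) = 2*t
b(o) = 1
(b(a) + P(-37)) + (59 - 120)*226 = (1 + 2*(-37)) + (59 - 120)*226 = (1 - 74) - 61*226 = -73 - 13786 = -13859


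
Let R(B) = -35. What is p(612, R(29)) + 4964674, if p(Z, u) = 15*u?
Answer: 4964149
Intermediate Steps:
p(612, R(29)) + 4964674 = 15*(-35) + 4964674 = -525 + 4964674 = 4964149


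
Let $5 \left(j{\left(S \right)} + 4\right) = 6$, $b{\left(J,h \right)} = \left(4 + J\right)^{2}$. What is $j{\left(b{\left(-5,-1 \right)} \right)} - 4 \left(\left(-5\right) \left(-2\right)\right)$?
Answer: $- \frac{214}{5} \approx -42.8$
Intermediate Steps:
$j{\left(S \right)} = - \frac{14}{5}$ ($j{\left(S \right)} = -4 + \frac{1}{5} \cdot 6 = -4 + \frac{6}{5} = - \frac{14}{5}$)
$j{\left(b{\left(-5,-1 \right)} \right)} - 4 \left(\left(-5\right) \left(-2\right)\right) = - \frac{14}{5} - 4 \left(\left(-5\right) \left(-2\right)\right) = - \frac{14}{5} - 40 = - \frac{214}{5}$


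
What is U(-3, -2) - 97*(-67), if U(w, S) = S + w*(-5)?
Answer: 6512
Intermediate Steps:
U(w, S) = S - 5*w
U(-3, -2) - 97*(-67) = (-2 - 5*(-3)) - 97*(-67) = (-2 + 15) + 6499 = 13 + 6499 = 6512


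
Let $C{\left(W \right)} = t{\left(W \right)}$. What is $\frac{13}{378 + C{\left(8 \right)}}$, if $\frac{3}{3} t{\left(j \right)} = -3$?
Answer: $\frac{13}{375} \approx 0.034667$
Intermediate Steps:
$t{\left(j \right)} = -3$
$C{\left(W \right)} = -3$
$\frac{13}{378 + C{\left(8 \right)}} = \frac{13}{378 - 3} = \frac{13}{375}$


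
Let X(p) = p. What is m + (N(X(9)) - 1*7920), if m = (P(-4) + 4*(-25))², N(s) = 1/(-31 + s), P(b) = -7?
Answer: 77637/22 ≈ 3529.0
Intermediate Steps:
m = 11449 (m = (-7 + 4*(-25))² = (-7 - 100)² = (-107)² = 11449)
m + (N(X(9)) - 1*7920) = 11449 + (1/(-31 + 9) - 1*7920) = 11449 + (1/(-22) - 7920) = 11449 + (-1/22 - 7920) = 11449 - 174241/22 = 77637/22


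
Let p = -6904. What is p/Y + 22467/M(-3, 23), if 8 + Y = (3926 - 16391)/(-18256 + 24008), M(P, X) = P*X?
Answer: 475407375/1345063 ≈ 353.45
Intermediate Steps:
Y = -58481/5752 (Y = -8 + (3926 - 16391)/(-18256 + 24008) = -8 - 12465/5752 = -58481/5752 ≈ -10.167)
p/Y + 22467/M(-3, 23) = -6904/(-58481/5752) + 22467/((-3*23)) = -6904*(-5752/58481) + 22467/(-69) = 39711808/58481 + 22467*(-1/69) = 39711808/58481 - 7489/23 = 475407375/1345063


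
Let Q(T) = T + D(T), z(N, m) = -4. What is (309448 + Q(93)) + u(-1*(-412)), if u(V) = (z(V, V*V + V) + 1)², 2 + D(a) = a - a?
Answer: 309548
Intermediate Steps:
D(a) = -2 (D(a) = -2 + (a - a) = -2 + 0 = -2)
u(V) = 9 (u(V) = (-4 + 1)² = (-3)² = 9)
Q(T) = -2 + T (Q(T) = T - 2 = -2 + T)
(309448 + Q(93)) + u(-1*(-412)) = (309448 + (-2 + 93)) + 9 = (309448 + 91) + 9 = 309539 + 9 = 309548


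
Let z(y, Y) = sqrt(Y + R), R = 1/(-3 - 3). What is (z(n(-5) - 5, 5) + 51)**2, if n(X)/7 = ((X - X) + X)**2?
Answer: (306 + sqrt(174))**2/36 ≈ 2830.1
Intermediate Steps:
R = -1/6 (R = 1/(-6) = -1/6 ≈ -0.16667)
n(X) = 7*X**2 (n(X) = 7*((X - X) + X)**2 = 7*(0 + X)**2 = 7*X**2)
z(y, Y) = sqrt(-1/6 + Y) (z(y, Y) = sqrt(Y - 1/6) = sqrt(-1/6 + Y))
(z(n(-5) - 5, 5) + 51)**2 = (sqrt(-6 + 36*5)/6 + 51)**2 = (sqrt(-6 + 180)/6 + 51)**2 = (sqrt(174)/6 + 51)**2 = (51 + sqrt(174)/6)**2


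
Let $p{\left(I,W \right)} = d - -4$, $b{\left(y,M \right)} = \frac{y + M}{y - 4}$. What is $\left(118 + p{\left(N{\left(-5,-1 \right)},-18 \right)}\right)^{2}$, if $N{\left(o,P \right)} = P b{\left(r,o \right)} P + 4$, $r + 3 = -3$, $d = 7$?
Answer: $16641$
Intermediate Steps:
$r = -6$ ($r = -3 - 3 = -6$)
$b{\left(y,M \right)} = \frac{M + y}{-4 + y}$
$N{\left(o,P \right)} = 4 + P^{2} \left(\frac{3}{5} - \frac{o}{10}\right)$ ($N{\left(o,P \right)} = P \frac{o - 6}{-4 - 6} P + 4 = P \frac{-6 + o}{-10} P + 4 = P \left(- \frac{-6 + o}{10}\right) P + 4 = P \left(\frac{3}{5} - \frac{o}{10}\right) P + 4 = P^{2} \left(\frac{3}{5} - \frac{o}{10}\right) + 4 = 4 + P^{2} \left(\frac{3}{5} - \frac{o}{10}\right)$)
$p{\left(I,W \right)} = 11$ ($p{\left(I,W \right)} = 7 - -4 = 7 + 4 = 11$)
$\left(118 + p{\left(N{\left(-5,-1 \right)},-18 \right)}\right)^{2} = \left(118 + 11\right)^{2} = 129^{2} = 16641$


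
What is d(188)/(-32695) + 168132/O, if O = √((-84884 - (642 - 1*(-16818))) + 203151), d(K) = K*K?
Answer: -35344/32695 + 168132*√100807/100807 ≈ 528.47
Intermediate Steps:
d(K) = K²
O = √100807 (O = √((-84884 - (642 + 16818)) + 203151) = √((-84884 - 1*17460) + 203151) = √((-84884 - 17460) + 203151) = √(-102344 + 203151) = √100807 ≈ 317.50)
d(188)/(-32695) + 168132/O = 188²/(-32695) + 168132/(√100807) = 35344*(-1/32695) + 168132*(√100807/100807) = -35344/32695 + 168132*√100807/100807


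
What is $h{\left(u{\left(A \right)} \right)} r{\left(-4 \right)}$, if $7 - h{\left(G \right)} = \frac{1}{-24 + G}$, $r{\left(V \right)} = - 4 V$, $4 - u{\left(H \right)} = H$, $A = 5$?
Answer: $\frac{2816}{25} \approx 112.64$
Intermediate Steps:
$u{\left(H \right)} = 4 - H$
$h{\left(G \right)} = 7 - \frac{1}{-24 + G}$
$h{\left(u{\left(A \right)} \right)} r{\left(-4 \right)} = \frac{-169 + 7 \left(4 - 5\right)}{-24 + \left(4 - 5\right)} \left(\left(-4\right) \left(-4\right)\right) = \frac{-169 + 7 \left(4 - 5\right)}{-24 + \left(4 - 5\right)} 16 = \frac{-169 + 7 \left(-1\right)}{-24 - 1} \cdot 16 = \frac{-169 - 7}{-25} \cdot 16 = \left(- \frac{1}{25}\right) \left(-176\right) 16 = \frac{176}{25} \cdot 16 = \frac{2816}{25}$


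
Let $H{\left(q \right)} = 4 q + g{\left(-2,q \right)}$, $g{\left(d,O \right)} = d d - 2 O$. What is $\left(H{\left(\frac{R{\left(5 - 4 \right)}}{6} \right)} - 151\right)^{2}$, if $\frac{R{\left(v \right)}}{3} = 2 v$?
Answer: $21025$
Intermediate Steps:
$g{\left(d,O \right)} = d^{2} - 2 O$
$R{\left(v \right)} = 6 v$ ($R{\left(v \right)} = 3 \cdot 2 v = 6 v$)
$H{\left(q \right)} = 4 + 2 q$ ($H{\left(q \right)} = 4 q - \left(-4 + 2 q\right) = 4 + 2 q$)
$\left(H{\left(\frac{R{\left(5 - 4 \right)}}{6} \right)} - 151\right)^{2} = \left(\left(4 + 2 \frac{6 \left(5 - 4\right)}{6}\right) - 151\right)^{2} = \left(\left(4 + 2 \cdot 6 \cdot 1 \cdot \frac{1}{6}\right) - 151\right)^{2} = \left(\left(4 + 2 \cdot 6 \cdot \frac{1}{6}\right) - 151\right)^{2} = \left(\left(4 + 2 \cdot 1\right) - 151\right)^{2} = \left(\left(4 + 2\right) - 151\right)^{2} = \left(6 - 151\right)^{2} = \left(-145\right)^{2} = 21025$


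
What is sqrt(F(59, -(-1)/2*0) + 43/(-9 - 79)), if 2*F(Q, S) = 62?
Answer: sqrt(59070)/44 ≈ 5.5237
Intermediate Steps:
F(Q, S) = 31 (F(Q, S) = (1/2)*62 = 31)
sqrt(F(59, -(-1)/2*0) + 43/(-9 - 79)) = sqrt(31 + 43/(-9 - 79)) = sqrt(31 + 43/(-88)) = sqrt(31 + 43*(-1/88)) = sqrt(31 - 43/88) = sqrt(2685/88) = sqrt(59070)/44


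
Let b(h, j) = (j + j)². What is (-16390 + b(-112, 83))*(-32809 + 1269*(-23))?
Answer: -692247336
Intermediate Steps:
b(h, j) = 4*j² (b(h, j) = (2*j)² = 4*j²)
(-16390 + b(-112, 83))*(-32809 + 1269*(-23)) = (-16390 + 4*83²)*(-32809 + 1269*(-23)) = (-16390 + 4*6889)*(-32809 - 29187) = (-16390 + 27556)*(-61996) = 11166*(-61996) = -692247336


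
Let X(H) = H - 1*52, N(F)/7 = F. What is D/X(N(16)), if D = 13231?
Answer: 13231/60 ≈ 220.52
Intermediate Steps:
N(F) = 7*F
X(H) = -52 + H (X(H) = H - 52 = -52 + H)
D/X(N(16)) = 13231/(-52 + 7*16) = 13231/(-52 + 112) = 13231/60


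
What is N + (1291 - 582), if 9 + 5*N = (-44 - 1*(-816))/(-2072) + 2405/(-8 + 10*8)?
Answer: 13311055/18648 ≈ 713.81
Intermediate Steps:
N = 89623/18648 (N = -9/5 + ((-44 - 1*(-816))/(-2072) + 2405/(-8 + 10*8))/5 = -9/5 + ((-44 + 816)*(-1/2072) + 2405/(-8 + 80))/5 = -9/5 + (772*(-1/2072) + 2405/72)/5 = -9/5 + (-193/518 + 2405*(1/72))/5 = -9/5 + (-193/518 + 2405/72)/5 = -9/5 + (1/5)*(615947/18648) = -9/5 + 615947/93240 = 89623/18648 ≈ 4.8060)
N + (1291 - 582) = 89623/18648 + (1291 - 582) = 89623/18648 + 709 = 13311055/18648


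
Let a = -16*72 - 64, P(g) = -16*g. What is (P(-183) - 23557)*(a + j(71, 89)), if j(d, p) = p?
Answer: 23248883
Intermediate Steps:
a = -1216 (a = -1152 - 64 = -1216)
(P(-183) - 23557)*(a + j(71, 89)) = (-16*(-183) - 23557)*(-1216 + 89) = (2928 - 23557)*(-1127) = -20629*(-1127) = 23248883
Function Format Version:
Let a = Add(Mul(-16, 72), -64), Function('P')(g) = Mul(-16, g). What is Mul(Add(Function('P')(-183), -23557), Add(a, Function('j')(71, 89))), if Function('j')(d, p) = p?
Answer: 23248883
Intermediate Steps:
a = -1216 (a = Add(-1152, -64) = -1216)
Mul(Add(Function('P')(-183), -23557), Add(a, Function('j')(71, 89))) = Mul(Add(Mul(-16, -183), -23557), Add(-1216, 89)) = Mul(Add(2928, -23557), -1127) = Mul(-20629, -1127) = 23248883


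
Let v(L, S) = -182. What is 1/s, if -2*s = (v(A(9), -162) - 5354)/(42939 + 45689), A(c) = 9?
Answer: 22157/692 ≈ 32.019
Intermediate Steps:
s = 692/22157 (s = -(-182 - 5354)/(2*(42939 + 45689)) = -(-2768)/88628 = -½*(-1384/22157) = 692/22157 ≈ 0.031232)
1/s = 1/(692/22157) = 22157/692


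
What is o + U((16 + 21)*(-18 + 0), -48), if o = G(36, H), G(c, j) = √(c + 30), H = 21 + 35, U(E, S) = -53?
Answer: -53 + √66 ≈ -44.876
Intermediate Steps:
H = 56
G(c, j) = √(30 + c)
o = √66 (o = √(30 + 36) = √66 ≈ 8.1240)
o + U((16 + 21)*(-18 + 0), -48) = √66 - 53 = -53 + √66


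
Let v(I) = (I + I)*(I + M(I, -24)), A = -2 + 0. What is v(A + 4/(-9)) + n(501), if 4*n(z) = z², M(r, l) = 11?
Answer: 20317529/324 ≈ 62708.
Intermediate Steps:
A = -2
v(I) = 2*I*(11 + I) (v(I) = (I + I)*(I + 11) = (2*I)*(11 + I) = 2*I*(11 + I))
n(z) = z²/4
v(A + 4/(-9)) + n(501) = 2*(-2 + 4/(-9))*(11 + (-2 + 4/(-9))) + (¼)*501² = 2*(-2 - ⅑*4)*(11 + (-2 - ⅑*4)) + (¼)*251001 = 2*(-2 - 4/9)*(11 + (-2 - 4/9)) + 251001/4 = 2*(-22/9)*(11 - 22/9) + 251001/4 = 2*(-22/9)*(77/9) + 251001/4 = -3388/81 + 251001/4 = 20317529/324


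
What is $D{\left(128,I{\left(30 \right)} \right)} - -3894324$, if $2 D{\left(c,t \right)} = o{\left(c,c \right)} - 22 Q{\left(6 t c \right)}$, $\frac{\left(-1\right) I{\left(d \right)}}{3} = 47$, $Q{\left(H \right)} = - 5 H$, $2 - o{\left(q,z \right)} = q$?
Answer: $-2061579$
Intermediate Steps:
$o{\left(q,z \right)} = 2 - q$
$I{\left(d \right)} = -141$ ($I{\left(d \right)} = \left(-3\right) 47 = -141$)
$D{\left(c,t \right)} = 1 - \frac{c}{2} + 330 c t$ ($D{\left(c,t \right)} = \frac{\left(2 - c\right) - 22 \left(- 5 \cdot 6 t c\right)}{2} = \frac{\left(2 - c\right) - 22 \left(- 5 \cdot 6 c t\right)}{2} = \frac{\left(2 - c\right) - 22 \left(- 30 c t\right)}{2} = \frac{\left(2 - c\right) + 660 c t}{2} = \frac{2 - c + 660 c t}{2} = 1 - \frac{c}{2} + 330 c t$)
$D{\left(128,I{\left(30 \right)} \right)} - -3894324 = \left(1 - 64 + 330 \cdot 128 \left(-141\right)\right) - -3894324 = \left(1 - 64 - 5955840\right) + 3894324 = -5955903 + 3894324 = -2061579$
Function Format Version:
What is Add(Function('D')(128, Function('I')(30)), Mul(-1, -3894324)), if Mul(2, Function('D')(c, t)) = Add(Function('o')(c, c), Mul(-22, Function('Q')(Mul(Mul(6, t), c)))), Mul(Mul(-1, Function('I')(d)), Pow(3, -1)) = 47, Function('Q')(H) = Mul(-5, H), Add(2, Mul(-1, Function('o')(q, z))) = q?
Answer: -2061579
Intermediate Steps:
Function('o')(q, z) = Add(2, Mul(-1, q))
Function('I')(d) = -141 (Function('I')(d) = Mul(-3, 47) = -141)
Function('D')(c, t) = Add(1, Mul(Rational(-1, 2), c), Mul(330, c, t)) (Function('D')(c, t) = Mul(Rational(1, 2), Add(Add(2, Mul(-1, c)), Mul(-22, Mul(-5, Mul(Mul(6, t), c))))) = Mul(Rational(1, 2), Add(Add(2, Mul(-1, c)), Mul(-22, Mul(-5, Mul(6, c, t))))) = Mul(Rational(1, 2), Add(Add(2, Mul(-1, c)), Mul(-22, Mul(-30, c, t)))) = Mul(Rational(1, 2), Add(Add(2, Mul(-1, c)), Mul(660, c, t))) = Mul(Rational(1, 2), Add(2, Mul(-1, c), Mul(660, c, t))) = Add(1, Mul(Rational(-1, 2), c), Mul(330, c, t)))
Add(Function('D')(128, Function('I')(30)), Mul(-1, -3894324)) = Add(Add(1, Mul(Rational(-1, 2), 128), Mul(330, 128, -141)), Mul(-1, -3894324)) = Add(Add(1, -64, -5955840), 3894324) = Add(-5955903, 3894324) = -2061579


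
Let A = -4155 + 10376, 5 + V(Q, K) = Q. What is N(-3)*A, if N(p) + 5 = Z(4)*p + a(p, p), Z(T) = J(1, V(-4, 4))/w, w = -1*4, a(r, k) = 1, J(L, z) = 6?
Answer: 6221/2 ≈ 3110.5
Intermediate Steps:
V(Q, K) = -5 + Q
w = -4
Z(T) = -3/2 (Z(T) = 6/(-4) = 6*(-¼) = -3/2)
A = 6221
N(p) = -4 - 3*p/2 (N(p) = -5 + (-3*p/2 + 1) = -5 + (1 - 3*p/2) = -4 - 3*p/2)
N(-3)*A = (-4 - 3/2*(-3))*6221 = (-4 + 9/2)*6221 = (½)*6221 = 6221/2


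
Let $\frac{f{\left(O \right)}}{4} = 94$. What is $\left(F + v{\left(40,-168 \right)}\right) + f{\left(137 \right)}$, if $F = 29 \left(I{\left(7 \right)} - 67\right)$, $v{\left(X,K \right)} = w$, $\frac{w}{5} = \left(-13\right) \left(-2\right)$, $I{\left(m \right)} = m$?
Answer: $-1234$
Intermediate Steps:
$w = 130$ ($w = 5 \left(\left(-13\right) \left(-2\right)\right) = 5 \cdot 26 = 130$)
$f{\left(O \right)} = 376$ ($f{\left(O \right)} = 4 \cdot 94 = 376$)
$v{\left(X,K \right)} = 130$
$F = -1740$ ($F = 29 \left(7 - 67\right) = 29 \left(-60\right) = -1740$)
$\left(F + v{\left(40,-168 \right)}\right) + f{\left(137 \right)} = \left(-1740 + 130\right) + 376 = -1610 + 376 = -1234$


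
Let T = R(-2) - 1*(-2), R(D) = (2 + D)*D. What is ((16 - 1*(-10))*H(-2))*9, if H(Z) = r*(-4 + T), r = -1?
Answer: 468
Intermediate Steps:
R(D) = D*(2 + D)
T = 2 (T = -2*(2 - 2) - 1*(-2) = -2*0 + 2 = 0 + 2 = 2)
H(Z) = 2 (H(Z) = -(-4 + 2) = -1*(-2) = 2)
((16 - 1*(-10))*H(-2))*9 = ((16 - 1*(-10))*2)*9 = ((16 + 10)*2)*9 = (26*2)*9 = 52*9 = 468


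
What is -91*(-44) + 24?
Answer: 4028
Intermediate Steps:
-91*(-44) + 24 = 4004 + 24 = 4028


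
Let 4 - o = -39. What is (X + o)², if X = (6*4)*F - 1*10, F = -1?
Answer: 81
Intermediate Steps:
o = 43 (o = 4 - 1*(-39) = 4 + 39 = 43)
X = -34 (X = (6*4)*(-1) - 1*10 = 24*(-1) - 10 = -24 - 10 = -34)
(X + o)² = (-34 + 43)² = 9² = 81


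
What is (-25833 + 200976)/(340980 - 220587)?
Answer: 58381/40131 ≈ 1.4548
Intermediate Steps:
(-25833 + 200976)/(340980 - 220587) = 175143/120393 = 175143*(1/120393) = 58381/40131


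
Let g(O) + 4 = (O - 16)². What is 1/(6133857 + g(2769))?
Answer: 1/13712862 ≈ 7.2924e-8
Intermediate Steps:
g(O) = -4 + (-16 + O)² (g(O) = -4 + (O - 16)² = -4 + (-16 + O)²)
1/(6133857 + g(2769)) = 1/(6133857 + (-4 + (-16 + 2769)²)) = 1/(6133857 + (-4 + 2753²)) = 1/(6133857 + (-4 + 7579009)) = 1/(6133857 + 7579005) = 1/13712862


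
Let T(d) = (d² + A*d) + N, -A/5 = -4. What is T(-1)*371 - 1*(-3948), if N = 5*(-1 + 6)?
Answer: 6174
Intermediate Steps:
A = 20 (A = -5*(-4) = 20)
N = 25 (N = 5*5 = 25)
T(d) = 25 + d² + 20*d (T(d) = (d² + 20*d) + 25 = 25 + d² + 20*d)
T(-1)*371 - 1*(-3948) = (25 + (-1)² + 20*(-1))*371 - 1*(-3948) = (25 + 1 - 20)*371 + 3948 = 6*371 + 3948 = 2226 + 3948 = 6174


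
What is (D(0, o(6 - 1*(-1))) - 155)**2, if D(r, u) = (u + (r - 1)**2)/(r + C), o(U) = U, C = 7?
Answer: 1159929/49 ≈ 23672.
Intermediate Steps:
D(r, u) = (u + (-1 + r)**2)/(7 + r) (D(r, u) = (u + (r - 1)**2)/(r + 7) = (u + (-1 + r)**2)/(7 + r))
(D(0, o(6 - 1*(-1))) - 155)**2 = (((6 - 1*(-1)) + (-1 + 0)**2)/(7 + 0) - 155)**2 = (((6 + 1) + (-1)**2)/7 - 155)**2 = ((7 + 1)/7 - 155)**2 = ((1/7)*8 - 155)**2 = (8/7 - 155)**2 = (-1077/7)**2 = 1159929/49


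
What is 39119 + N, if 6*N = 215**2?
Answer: 280939/6 ≈ 46823.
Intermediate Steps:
N = 46225/6 (N = (1/6)*215**2 = (1/6)*46225 = 46225/6 ≈ 7704.2)
39119 + N = 39119 + 46225/6 = 280939/6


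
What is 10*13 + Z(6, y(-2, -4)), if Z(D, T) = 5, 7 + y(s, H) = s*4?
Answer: 135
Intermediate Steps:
y(s, H) = -7 + 4*s (y(s, H) = -7 + s*4 = -7 + 4*s)
10*13 + Z(6, y(-2, -4)) = 10*13 + 5 = 130 + 5 = 135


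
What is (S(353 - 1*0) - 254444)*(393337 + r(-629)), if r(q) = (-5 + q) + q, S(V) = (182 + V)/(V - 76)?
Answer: -27633553129522/277 ≈ -9.9760e+10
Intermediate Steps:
S(V) = (182 + V)/(-76 + V)
r(q) = -5 + 2*q
(S(353 - 1*0) - 254444)*(393337 + r(-629)) = ((182 + (353 - 1*0))/(-76 + (353 - 1*0)) - 254444)*(393337 + (-5 + 2*(-629))) = ((182 + (353 + 0))/(-76 + (353 + 0)) - 254444)*(393337 + (-5 - 1258)) = ((182 + 353)/(-76 + 353) - 254444)*(393337 - 1263) = (535/277 - 254444)*392074 = -70480453/277*392074 = -27633553129522/277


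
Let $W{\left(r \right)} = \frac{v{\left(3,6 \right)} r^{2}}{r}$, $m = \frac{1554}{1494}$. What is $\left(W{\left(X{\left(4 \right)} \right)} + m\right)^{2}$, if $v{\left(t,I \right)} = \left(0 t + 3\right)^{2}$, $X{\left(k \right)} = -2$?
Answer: $\frac{17833729}{62001} \approx 287.64$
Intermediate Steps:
$m = \frac{259}{249}$ ($m = 1554 \cdot \frac{1}{1494} = \frac{259}{249} \approx 1.0402$)
$v{\left(t,I \right)} = 9$ ($v{\left(t,I \right)} = \left(0 + 3\right)^{2} = 3^{2} = 9$)
$W{\left(r \right)} = 9 r$ ($W{\left(r \right)} = \frac{9 r^{2}}{r} = 9 r$)
$\left(W{\left(X{\left(4 \right)} \right)} + m\right)^{2} = \left(9 \left(-2\right) + \frac{259}{249}\right)^{2} = \left(-18 + \frac{259}{249}\right)^{2} = \left(- \frac{4223}{249}\right)^{2} = \frac{17833729}{62001}$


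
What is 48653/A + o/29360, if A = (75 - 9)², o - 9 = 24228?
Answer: 34864283/2906640 ≈ 11.995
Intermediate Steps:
o = 24237 (o = 9 + 24228 = 24237)
A = 4356 (A = 66² = 4356)
48653/A + o/29360 = 48653/4356 + 24237/29360 = 48653*(1/4356) + 24237*(1/29360) = 4423/396 + 24237/29360 = 34864283/2906640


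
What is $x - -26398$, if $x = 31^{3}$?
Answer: $56189$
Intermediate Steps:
$x = 29791$
$x - -26398 = 29791 - -26398 = 29791 + 26398 = 56189$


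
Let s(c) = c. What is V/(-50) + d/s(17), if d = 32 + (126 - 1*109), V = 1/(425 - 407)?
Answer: 44083/15300 ≈ 2.8812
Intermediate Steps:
V = 1/18 ≈ 0.055556
d = 49 (d = 32 + (126 - 109) = 32 + 17 = 49)
V/(-50) + d/s(17) = (1/18)/(-50) + 49/17 = (1/18)*(-1/50) + 49*(1/17) = -1/900 + 49/17 = 44083/15300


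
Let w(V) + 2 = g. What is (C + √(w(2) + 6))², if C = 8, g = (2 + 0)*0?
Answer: 100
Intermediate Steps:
g = 0 (g = 2*0 = 0)
w(V) = -2 (w(V) = -2 + 0 = -2)
(C + √(w(2) + 6))² = (8 + √(-2 + 6))² = (8 + √4)² = (8 + 2)² = 10² = 100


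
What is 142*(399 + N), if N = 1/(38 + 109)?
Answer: 8328868/147 ≈ 56659.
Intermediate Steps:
N = 1/147 ≈ 0.0068027
142*(399 + N) = 142*(399 + 1/147) = 142*(58654/147) = 8328868/147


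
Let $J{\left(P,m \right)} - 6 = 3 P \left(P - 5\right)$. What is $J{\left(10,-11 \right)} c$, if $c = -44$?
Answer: $-6864$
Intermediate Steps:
$J{\left(P,m \right)} = 6 + 3 P \left(-5 + P\right)$ ($J{\left(P,m \right)} = 6 + 3 P \left(P - 5\right) = 6 + 3 P \left(-5 + P\right)$)
$J{\left(10,-11 \right)} c = \left(6 - 150 + 3 \cdot 10^{2}\right) \left(-44\right) = \left(6 - 150 + 3 \cdot 100\right) \left(-44\right) = \left(6 - 150 + 300\right) \left(-44\right) = 156 \left(-44\right) = -6864$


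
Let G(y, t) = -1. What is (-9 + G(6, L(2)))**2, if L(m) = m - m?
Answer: 100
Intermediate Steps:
L(m) = 0
(-9 + G(6, L(2)))**2 = (-9 - 1)**2 = (-10)**2 = 100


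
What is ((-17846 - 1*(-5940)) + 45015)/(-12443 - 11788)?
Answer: -33109/24231 ≈ -1.3664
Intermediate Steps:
((-17846 - 1*(-5940)) + 45015)/(-12443 - 11788) = ((-17846 + 5940) + 45015)/(-24231) = (-11906 + 45015)*(-1/24231) = 33109*(-1/24231) = -33109/24231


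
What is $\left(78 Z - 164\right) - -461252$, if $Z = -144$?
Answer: $449856$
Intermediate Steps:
$\left(78 Z - 164\right) - -461252 = \left(78 \left(-144\right) - 164\right) - -461252 = \left(-11232 - 164\right) + 461252 = -11396 + 461252 = 449856$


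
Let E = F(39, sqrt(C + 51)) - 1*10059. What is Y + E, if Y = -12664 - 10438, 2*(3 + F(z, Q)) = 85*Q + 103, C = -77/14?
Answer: -66225/2 + 85*sqrt(182)/4 ≈ -32826.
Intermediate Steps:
C = -11/2 (C = -77*1/14 = -11/2 ≈ -5.5000)
F(z, Q) = 97/2 + 85*Q/2 (F(z, Q) = -3 + (85*Q + 103)/2 = -3 + (103 + 85*Q)/2 = -3 + (103/2 + 85*Q/2) = 97/2 + 85*Q/2)
Y = -23102
E = -20021/2 + 85*sqrt(182)/4 (E = (97/2 + 85*sqrt(-11/2 + 51)/2) - 1*10059 = (97/2 + 85*sqrt(91/2)/2) - 10059 = (97/2 + 85*(sqrt(182)/2)/2) - 10059 = (97/2 + 85*sqrt(182)/4) - 10059 = -20021/2 + 85*sqrt(182)/4 ≈ -9723.8)
Y + E = -23102 + (-20021/2 + 85*sqrt(182)/4) = -66225/2 + 85*sqrt(182)/4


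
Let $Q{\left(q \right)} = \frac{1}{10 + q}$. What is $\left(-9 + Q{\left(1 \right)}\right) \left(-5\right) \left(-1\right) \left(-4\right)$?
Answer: $\frac{1960}{11} \approx 178.18$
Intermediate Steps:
$\left(-9 + Q{\left(1 \right)}\right) \left(-5\right) \left(-1\right) \left(-4\right) = \left(-9 + \frac{1}{10 + 1}\right) \left(-5\right) \left(-1\right) \left(-4\right) = \left(-9 + \frac{1}{11}\right) 5 \left(-4\right) = \left(-9 + \frac{1}{11}\right) \left(-20\right) = \left(- \frac{98}{11}\right) \left(-20\right) = \frac{1960}{11}$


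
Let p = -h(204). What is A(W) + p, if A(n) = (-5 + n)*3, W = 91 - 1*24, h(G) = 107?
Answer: 79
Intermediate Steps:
p = -107 (p = -1*107 = -107)
W = 67 (W = 91 - 24 = 67)
A(n) = -15 + 3*n
A(W) + p = (-15 + 3*67) - 107 = (-15 + 201) - 107 = 186 - 107 = 79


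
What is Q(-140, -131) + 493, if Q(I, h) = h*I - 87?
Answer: 18746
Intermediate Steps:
Q(I, h) = -87 + I*h (Q(I, h) = I*h - 87 = -87 + I*h)
Q(-140, -131) + 493 = (-87 - 140*(-131)) + 493 = (-87 + 18340) + 493 = 18253 + 493 = 18746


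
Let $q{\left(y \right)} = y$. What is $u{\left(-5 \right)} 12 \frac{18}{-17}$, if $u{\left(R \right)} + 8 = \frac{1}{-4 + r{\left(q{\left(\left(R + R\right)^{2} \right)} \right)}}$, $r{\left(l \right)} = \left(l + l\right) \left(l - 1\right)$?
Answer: $\frac{8551818}{84133} \approx 101.65$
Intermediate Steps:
$r{\left(l \right)} = 2 l \left(-1 + l\right)$
$u{\left(R \right)} = -8 + \frac{1}{-4 + 8 R^{2} \left(-1 + 4 R^{2}\right)}$ ($u{\left(R \right)} = -8 + \frac{1}{-4 + 2 \left(R + R\right)^{2} \left(-1 + \left(R + R\right)^{2}\right)} = -8 + \frac{1}{-4 + 2 \left(2 R\right)^{2} \left(-1 + \left(2 R\right)^{2}\right)} = -8 + \frac{1}{-4 + 2 \cdot 4 R^{2} \left(-1 + 4 R^{2}\right)} = -8 + \frac{1}{-4 + 8 R^{2} \left(-1 + 4 R^{2}\right)}$)
$u{\left(-5 \right)} 12 \frac{18}{-17} = \frac{33 - 256 \left(-5\right)^{4} + 64 \left(-5\right)^{2}}{4 \left(-1 - 2 \left(-5\right)^{2} + 8 \left(-5\right)^{4}\right)} 12 \frac{18}{-17} = \frac{33 - 160000 + 64 \cdot 25}{4 \left(-1 - 50 + 8 \cdot 625\right)} 12 \cdot 18 \left(- \frac{1}{17}\right) = \frac{33 - 160000 + 1600}{4 \left(-1 - 50 + 5000\right)} 12 \left(- \frac{18}{17}\right) = \frac{1}{4} \cdot \frac{1}{4949} \left(-158367\right) 12 \left(- \frac{18}{17}\right) = \left(- \frac{158367}{19796}\right) 12 \left(- \frac{18}{17}\right) = \left(- \frac{475101}{4949}\right) \left(- \frac{18}{17}\right) = \frac{8551818}{84133}$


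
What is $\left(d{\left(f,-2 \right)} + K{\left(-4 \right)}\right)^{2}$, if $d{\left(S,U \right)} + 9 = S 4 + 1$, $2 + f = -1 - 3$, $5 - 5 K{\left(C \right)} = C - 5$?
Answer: $\frac{21316}{25} \approx 852.64$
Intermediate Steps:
$K{\left(C \right)} = 2 - \frac{C}{5}$ ($K{\left(C \right)} = 1 - \frac{C - 5}{5} = 1 - \frac{-5 + C}{5} = 1 - \left(-1 + \frac{C}{5}\right) = 2 - \frac{C}{5}$)
$f = -6$ ($f = -2 - 4 = -6$)
$d{\left(S,U \right)} = -8 + 4 S$ ($d{\left(S,U \right)} = -9 + \left(S 4 + 1\right) = -9 + \left(4 S + 1\right) = -9 + \left(1 + 4 S\right) = -8 + 4 S$)
$\left(d{\left(f,-2 \right)} + K{\left(-4 \right)}\right)^{2} = \left(\left(-8 + 4 \left(-6\right)\right) + \left(2 - - \frac{4}{5}\right)\right)^{2} = \left(\left(-8 - 24\right) + \left(2 + \frac{4}{5}\right)\right)^{2} = \left(-32 + \frac{14}{5}\right)^{2} = \left(- \frac{146}{5}\right)^{2} = \frac{21316}{25}$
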